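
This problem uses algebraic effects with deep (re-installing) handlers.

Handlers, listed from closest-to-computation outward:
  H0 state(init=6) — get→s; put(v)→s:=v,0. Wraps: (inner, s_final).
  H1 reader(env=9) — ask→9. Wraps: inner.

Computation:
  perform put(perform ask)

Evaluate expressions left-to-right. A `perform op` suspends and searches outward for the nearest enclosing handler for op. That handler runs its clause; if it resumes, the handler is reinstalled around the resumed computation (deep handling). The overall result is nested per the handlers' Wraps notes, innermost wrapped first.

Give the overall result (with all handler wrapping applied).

Evaluation trace:
ask @ H1 ⇒ 9
put(9) @ H0 ⇒ s:=9
H0 returns (0, 9)
H1 returns (0, 9)
= (0, 9)

Answer: (0, 9)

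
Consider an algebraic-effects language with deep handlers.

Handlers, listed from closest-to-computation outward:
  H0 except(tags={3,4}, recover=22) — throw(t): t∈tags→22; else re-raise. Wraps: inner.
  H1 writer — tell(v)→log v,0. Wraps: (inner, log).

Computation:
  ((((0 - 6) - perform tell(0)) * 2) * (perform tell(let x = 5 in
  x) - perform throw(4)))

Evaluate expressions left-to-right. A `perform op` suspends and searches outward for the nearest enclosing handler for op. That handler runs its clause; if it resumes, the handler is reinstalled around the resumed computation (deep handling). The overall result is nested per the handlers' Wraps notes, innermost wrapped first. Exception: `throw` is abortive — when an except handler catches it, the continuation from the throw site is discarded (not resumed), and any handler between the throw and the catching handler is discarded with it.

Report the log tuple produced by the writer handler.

Working:
tell(0) @ H1 ⇒ log+=0
tell(5) @ H1 ⇒ log+=5
throw(4) @ H0 caught ⇒ 22
H1 returns (22, (0, 5))
= (22, (0, 5))

Answer: (0, 5)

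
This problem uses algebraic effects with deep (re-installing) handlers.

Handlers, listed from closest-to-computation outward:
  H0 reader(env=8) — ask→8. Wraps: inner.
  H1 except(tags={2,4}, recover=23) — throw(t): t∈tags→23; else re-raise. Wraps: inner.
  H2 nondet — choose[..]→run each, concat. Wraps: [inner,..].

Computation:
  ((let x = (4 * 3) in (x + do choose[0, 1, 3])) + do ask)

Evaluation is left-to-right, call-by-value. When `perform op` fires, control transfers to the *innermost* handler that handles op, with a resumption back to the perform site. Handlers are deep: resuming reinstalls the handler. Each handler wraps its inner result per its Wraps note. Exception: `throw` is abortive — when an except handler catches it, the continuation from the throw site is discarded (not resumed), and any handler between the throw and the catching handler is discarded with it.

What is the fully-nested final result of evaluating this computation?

Answer: [20, 21, 23]

Evaluation trace:
choose[0, 1, 3] @ H2
  branch[0] choose=0:
    ask @ H0 ⇒ 8
    H0 returns 20
    H1 returns 20
    H2 returns [20]
  branch[1] choose=1:
    ask @ H0 ⇒ 8
    H0 returns 21
    H1 returns 21
    H2 returns [21]
  branch[2] choose=3:
    ask @ H0 ⇒ 8
    H0 returns 23
    H1 returns 23
    H2 returns [23]
= [20, 21, 23]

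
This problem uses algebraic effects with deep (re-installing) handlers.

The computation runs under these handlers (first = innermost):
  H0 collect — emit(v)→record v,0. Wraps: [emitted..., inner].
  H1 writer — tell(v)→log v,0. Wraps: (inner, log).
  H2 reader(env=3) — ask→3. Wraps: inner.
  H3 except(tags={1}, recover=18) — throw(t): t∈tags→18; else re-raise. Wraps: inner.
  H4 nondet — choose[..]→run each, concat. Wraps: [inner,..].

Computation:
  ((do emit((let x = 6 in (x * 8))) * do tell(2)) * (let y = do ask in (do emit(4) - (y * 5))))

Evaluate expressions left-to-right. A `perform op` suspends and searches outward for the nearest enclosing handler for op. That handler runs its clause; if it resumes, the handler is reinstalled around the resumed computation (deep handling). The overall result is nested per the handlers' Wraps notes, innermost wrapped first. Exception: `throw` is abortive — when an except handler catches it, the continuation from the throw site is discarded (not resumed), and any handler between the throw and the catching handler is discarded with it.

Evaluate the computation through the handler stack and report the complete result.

Answer: [([48, 4, 0], (2))]

Working:
emit(48) @ H0 ⇒ out+=48
tell(2) @ H1 ⇒ log+=2
ask @ H2 ⇒ 3
emit(4) @ H0 ⇒ out+=4
H0 returns [48, 4, 0]
H1 returns ([48, 4, 0], (2))
H2 returns ([48, 4, 0], (2))
H3 returns ([48, 4, 0], (2))
H4 returns [([48, 4, 0], (2))]
= [([48, 4, 0], (2))]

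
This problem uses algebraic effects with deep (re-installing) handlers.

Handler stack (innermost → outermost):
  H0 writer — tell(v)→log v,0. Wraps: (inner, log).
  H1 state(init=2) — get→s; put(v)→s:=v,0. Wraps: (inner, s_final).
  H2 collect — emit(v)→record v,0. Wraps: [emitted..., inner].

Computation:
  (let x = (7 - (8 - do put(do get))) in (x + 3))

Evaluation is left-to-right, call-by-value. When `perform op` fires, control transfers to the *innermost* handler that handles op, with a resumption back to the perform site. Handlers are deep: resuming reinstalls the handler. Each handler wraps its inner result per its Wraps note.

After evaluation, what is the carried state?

Answer: 2

Evaluation trace:
get @ H1 ⇒ 2
put(2) @ H1 ⇒ s:=2
H0 returns (2, ())
H1 returns ((2, ()), 2)
H2 returns [((2, ()), 2)]
= [((2, ()), 2)]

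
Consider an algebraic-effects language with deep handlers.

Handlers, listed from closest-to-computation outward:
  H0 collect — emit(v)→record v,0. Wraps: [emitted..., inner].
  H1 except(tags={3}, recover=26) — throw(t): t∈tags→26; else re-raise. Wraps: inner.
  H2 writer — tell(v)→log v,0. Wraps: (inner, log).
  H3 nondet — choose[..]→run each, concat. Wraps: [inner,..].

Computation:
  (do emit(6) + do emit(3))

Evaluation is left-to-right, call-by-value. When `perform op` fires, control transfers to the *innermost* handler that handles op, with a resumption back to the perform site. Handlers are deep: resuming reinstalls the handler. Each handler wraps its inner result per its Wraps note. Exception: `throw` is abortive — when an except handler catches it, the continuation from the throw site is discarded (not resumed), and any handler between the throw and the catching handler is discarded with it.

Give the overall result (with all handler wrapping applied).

Answer: [([6, 3, 0], ())]

Working:
emit(6) @ H0 ⇒ out+=6
emit(3) @ H0 ⇒ out+=3
H0 returns [6, 3, 0]
H1 returns [6, 3, 0]
H2 returns ([6, 3, 0], ())
H3 returns [([6, 3, 0], ())]
= [([6, 3, 0], ())]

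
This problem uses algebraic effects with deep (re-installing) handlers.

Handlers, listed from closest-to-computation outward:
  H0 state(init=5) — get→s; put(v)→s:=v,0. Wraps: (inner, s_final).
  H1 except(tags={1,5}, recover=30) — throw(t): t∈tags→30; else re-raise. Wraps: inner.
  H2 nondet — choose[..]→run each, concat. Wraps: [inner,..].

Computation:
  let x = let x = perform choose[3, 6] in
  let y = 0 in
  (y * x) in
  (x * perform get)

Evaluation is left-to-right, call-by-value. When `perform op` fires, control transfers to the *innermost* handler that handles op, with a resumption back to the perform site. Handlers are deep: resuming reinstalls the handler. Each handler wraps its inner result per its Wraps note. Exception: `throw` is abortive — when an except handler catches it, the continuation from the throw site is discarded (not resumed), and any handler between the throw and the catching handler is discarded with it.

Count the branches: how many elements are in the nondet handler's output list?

Answer: 2

Evaluation trace:
choose[3, 6] @ H2
  branch[0] choose=3:
    get @ H0 ⇒ 5
    H0 returns (0, 5)
    H1 returns (0, 5)
    H2 returns [(0, 5)]
  branch[1] choose=6:
    get @ H0 ⇒ 5
    H0 returns (0, 5)
    H1 returns (0, 5)
    H2 returns [(0, 5)]
= [(0, 5), (0, 5)]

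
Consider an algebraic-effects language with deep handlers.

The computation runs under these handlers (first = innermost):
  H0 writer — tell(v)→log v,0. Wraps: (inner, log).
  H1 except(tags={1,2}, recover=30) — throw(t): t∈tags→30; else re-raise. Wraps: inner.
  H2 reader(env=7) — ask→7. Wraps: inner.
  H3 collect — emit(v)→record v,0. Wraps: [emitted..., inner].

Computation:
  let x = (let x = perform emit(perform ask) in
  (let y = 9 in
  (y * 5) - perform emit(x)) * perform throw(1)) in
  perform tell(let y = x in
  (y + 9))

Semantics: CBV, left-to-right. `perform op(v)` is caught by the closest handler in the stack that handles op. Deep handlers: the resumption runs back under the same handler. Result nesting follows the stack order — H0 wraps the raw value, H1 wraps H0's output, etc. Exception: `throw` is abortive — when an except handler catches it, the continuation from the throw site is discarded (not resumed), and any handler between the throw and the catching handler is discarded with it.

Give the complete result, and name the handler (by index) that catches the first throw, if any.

Working:
ask @ H2 ⇒ 7
emit(7) @ H3 ⇒ out+=7
emit(0) @ H3 ⇒ out+=0
throw(1) @ H1 caught ⇒ 30
H2 returns 30
H3 returns [7, 0, 30]
= [7, 0, 30]

Answer: [7, 0, 30] ; first throw caught by: H1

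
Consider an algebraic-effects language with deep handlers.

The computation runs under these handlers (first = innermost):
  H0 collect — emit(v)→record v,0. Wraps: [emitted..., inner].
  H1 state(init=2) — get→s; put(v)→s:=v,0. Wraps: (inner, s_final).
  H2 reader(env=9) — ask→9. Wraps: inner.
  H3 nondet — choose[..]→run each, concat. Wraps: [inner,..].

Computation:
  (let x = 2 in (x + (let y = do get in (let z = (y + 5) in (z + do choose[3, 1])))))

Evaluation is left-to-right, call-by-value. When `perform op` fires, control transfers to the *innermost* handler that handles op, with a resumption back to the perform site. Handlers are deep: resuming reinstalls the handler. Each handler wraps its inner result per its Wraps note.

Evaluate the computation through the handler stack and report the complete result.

Answer: [([12], 2), ([10], 2)]

Step-by-step:
get @ H1 ⇒ 2
choose[3, 1] @ H3
  branch[0] choose=3:
    H0 returns [12]
    H1 returns ([12], 2)
    H2 returns ([12], 2)
    H3 returns [([12], 2)]
  branch[1] choose=1:
    H0 returns [10]
    H1 returns ([10], 2)
    H2 returns ([10], 2)
    H3 returns [([10], 2)]
= [([12], 2), ([10], 2)]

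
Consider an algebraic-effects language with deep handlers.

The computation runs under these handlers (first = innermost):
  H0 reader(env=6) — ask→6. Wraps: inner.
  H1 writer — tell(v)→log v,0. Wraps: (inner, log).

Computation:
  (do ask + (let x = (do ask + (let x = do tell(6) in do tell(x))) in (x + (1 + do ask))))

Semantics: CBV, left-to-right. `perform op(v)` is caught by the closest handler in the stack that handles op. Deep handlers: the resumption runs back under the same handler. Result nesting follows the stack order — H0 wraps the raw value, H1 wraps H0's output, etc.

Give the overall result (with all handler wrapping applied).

Answer: (19, (6, 0))

Evaluation trace:
ask @ H0 ⇒ 6
ask @ H0 ⇒ 6
tell(6) @ H1 ⇒ log+=6
tell(0) @ H1 ⇒ log+=0
ask @ H0 ⇒ 6
H0 returns 19
H1 returns (19, (6, 0))
= (19, (6, 0))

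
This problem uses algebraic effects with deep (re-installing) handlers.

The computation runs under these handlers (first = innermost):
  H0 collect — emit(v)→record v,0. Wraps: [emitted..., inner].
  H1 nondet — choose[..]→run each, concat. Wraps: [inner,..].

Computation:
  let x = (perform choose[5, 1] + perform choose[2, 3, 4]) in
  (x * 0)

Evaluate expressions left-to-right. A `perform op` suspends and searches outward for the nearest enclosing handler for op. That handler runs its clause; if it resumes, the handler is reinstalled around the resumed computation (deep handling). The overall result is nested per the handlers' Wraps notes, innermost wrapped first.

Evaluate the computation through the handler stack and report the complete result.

Evaluation trace:
choose[5, 1] @ H1
  branch[0] choose=5:
    choose[2, 3, 4] @ H1
      branch[0] choose=2:
        H0 returns [0]
        H1 returns [[0]]
      branch[1] choose=3:
        H0 returns [0]
        H1 returns [[0]]
      branch[2] choose=4:
        H0 returns [0]
        H1 returns [[0]]
  branch[1] choose=1:
    choose[2, 3, 4] @ H1
      branch[0] choose=2:
        H0 returns [0]
        H1 returns [[0]]
      branch[1] choose=3:
        H0 returns [0]
        H1 returns [[0]]
      branch[2] choose=4:
        H0 returns [0]
        H1 returns [[0]]
= [[0], [0], [0], [0], [0], [0]]

Answer: [[0], [0], [0], [0], [0], [0]]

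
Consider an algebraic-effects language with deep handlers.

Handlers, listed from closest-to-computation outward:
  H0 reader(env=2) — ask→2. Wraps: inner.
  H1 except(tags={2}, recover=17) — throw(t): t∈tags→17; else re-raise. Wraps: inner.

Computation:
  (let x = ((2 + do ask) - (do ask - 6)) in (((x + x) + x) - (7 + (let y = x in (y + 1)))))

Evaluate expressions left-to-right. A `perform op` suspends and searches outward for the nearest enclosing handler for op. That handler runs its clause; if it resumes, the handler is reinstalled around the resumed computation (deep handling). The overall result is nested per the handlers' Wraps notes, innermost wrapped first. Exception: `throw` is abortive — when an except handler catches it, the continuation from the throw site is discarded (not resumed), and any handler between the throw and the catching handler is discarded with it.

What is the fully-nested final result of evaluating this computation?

Step-by-step:
ask @ H0 ⇒ 2
ask @ H0 ⇒ 2
H0 returns 8
H1 returns 8
= 8

Answer: 8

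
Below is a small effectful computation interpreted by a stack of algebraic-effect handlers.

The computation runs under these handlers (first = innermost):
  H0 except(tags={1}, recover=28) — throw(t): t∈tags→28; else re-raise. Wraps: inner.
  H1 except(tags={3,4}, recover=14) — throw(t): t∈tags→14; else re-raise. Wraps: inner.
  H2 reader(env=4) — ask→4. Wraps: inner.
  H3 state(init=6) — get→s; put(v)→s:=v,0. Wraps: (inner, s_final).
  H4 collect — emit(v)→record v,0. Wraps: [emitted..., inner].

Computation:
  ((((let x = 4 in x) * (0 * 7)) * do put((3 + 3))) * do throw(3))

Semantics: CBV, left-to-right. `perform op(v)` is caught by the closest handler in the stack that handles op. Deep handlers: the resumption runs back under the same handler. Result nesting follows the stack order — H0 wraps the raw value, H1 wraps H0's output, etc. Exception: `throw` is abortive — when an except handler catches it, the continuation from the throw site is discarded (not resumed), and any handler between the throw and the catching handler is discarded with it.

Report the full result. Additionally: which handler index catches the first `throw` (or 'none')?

Step-by-step:
put(6) @ H3 ⇒ s:=6
throw(3) @ H0 re-raised
throw(3) @ H1 caught ⇒ 14
H2 returns 14
H3 returns (14, 6)
H4 returns [(14, 6)]
= [(14, 6)]

Answer: [(14, 6)] ; first throw caught by: H1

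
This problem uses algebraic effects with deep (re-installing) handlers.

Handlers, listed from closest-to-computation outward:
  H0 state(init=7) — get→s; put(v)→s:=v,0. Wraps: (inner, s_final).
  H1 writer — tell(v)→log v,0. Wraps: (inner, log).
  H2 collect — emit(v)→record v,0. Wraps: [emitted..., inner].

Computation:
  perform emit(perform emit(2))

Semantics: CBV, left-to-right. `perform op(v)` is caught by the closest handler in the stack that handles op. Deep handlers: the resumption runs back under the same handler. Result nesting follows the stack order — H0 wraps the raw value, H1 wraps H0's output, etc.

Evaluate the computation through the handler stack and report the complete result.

Answer: [2, 0, ((0, 7), ())]

Working:
emit(2) @ H2 ⇒ out+=2
emit(0) @ H2 ⇒ out+=0
H0 returns (0, 7)
H1 returns ((0, 7), ())
H2 returns [2, 0, ((0, 7), ())]
= [2, 0, ((0, 7), ())]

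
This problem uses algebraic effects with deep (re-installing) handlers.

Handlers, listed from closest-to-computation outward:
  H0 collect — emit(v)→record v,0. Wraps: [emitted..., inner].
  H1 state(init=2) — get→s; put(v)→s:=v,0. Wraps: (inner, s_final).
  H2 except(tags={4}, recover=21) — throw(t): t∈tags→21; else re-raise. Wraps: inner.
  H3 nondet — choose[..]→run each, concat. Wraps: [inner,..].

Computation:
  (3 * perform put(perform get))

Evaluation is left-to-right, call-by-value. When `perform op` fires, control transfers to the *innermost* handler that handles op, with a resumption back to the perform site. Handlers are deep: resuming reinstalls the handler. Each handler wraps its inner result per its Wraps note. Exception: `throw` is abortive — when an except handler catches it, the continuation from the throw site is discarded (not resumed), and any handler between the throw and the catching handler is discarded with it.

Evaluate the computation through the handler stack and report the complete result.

Evaluation trace:
get @ H1 ⇒ 2
put(2) @ H1 ⇒ s:=2
H0 returns [0]
H1 returns ([0], 2)
H2 returns ([0], 2)
H3 returns [([0], 2)]
= [([0], 2)]

Answer: [([0], 2)]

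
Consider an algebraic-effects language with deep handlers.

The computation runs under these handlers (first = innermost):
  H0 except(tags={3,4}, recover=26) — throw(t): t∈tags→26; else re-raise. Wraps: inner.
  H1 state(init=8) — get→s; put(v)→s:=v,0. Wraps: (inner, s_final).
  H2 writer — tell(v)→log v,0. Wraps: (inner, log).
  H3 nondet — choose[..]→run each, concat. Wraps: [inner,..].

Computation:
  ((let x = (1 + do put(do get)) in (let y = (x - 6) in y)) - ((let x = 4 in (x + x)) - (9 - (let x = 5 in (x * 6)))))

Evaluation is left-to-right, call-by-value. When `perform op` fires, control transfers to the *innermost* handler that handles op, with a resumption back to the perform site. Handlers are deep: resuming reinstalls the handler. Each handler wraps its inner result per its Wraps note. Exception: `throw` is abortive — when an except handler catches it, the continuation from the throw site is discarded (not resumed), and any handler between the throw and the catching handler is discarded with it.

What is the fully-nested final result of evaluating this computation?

Answer: [((-34, 8), ())]

Evaluation trace:
get @ H1 ⇒ 8
put(8) @ H1 ⇒ s:=8
H0 returns -34
H1 returns (-34, 8)
H2 returns ((-34, 8), ())
H3 returns [((-34, 8), ())]
= [((-34, 8), ())]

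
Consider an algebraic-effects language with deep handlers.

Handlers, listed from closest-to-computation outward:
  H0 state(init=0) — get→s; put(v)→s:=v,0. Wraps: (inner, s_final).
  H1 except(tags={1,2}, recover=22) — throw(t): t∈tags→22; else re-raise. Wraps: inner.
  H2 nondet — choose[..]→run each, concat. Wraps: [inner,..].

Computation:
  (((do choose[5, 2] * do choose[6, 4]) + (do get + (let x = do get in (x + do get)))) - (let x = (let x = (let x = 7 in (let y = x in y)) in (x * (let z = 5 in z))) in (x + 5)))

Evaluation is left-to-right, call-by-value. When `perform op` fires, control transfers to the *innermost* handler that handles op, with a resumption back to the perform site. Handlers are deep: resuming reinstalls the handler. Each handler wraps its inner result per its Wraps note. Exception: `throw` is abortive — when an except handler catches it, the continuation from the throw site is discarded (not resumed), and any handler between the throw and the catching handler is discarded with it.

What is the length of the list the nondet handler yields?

Answer: 4

Working:
choose[5, 2] @ H2
  branch[0] choose=5:
    choose[6, 4] @ H2
      branch[0] choose=6:
        get @ H0 ⇒ 0
        get @ H0 ⇒ 0
        get @ H0 ⇒ 0
        H0 returns (-10, 0)
        H1 returns (-10, 0)
        H2 returns [(-10, 0)]
      branch[1] choose=4:
        get @ H0 ⇒ 0
        get @ H0 ⇒ 0
        get @ H0 ⇒ 0
        H0 returns (-20, 0)
        H1 returns (-20, 0)
        H2 returns [(-20, 0)]
  branch[1] choose=2:
    choose[6, 4] @ H2
      branch[0] choose=6:
        get @ H0 ⇒ 0
        get @ H0 ⇒ 0
        get @ H0 ⇒ 0
        H0 returns (-28, 0)
        H1 returns (-28, 0)
        H2 returns [(-28, 0)]
      branch[1] choose=4:
        get @ H0 ⇒ 0
        get @ H0 ⇒ 0
        get @ H0 ⇒ 0
        H0 returns (-32, 0)
        H1 returns (-32, 0)
        H2 returns [(-32, 0)]
= [(-10, 0), (-20, 0), (-28, 0), (-32, 0)]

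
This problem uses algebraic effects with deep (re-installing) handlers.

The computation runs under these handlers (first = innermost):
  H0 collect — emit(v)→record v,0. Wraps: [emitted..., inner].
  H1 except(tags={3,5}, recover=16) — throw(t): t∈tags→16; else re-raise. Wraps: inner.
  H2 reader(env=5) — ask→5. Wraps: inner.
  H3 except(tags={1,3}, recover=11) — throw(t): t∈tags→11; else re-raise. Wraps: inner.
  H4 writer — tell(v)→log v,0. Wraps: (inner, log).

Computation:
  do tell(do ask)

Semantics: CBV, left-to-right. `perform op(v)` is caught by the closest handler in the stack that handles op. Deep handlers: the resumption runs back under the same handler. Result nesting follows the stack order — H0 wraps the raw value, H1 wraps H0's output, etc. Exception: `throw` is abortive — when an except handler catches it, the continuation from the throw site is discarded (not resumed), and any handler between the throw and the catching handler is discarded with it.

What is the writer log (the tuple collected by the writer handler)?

Answer: (5)

Step-by-step:
ask @ H2 ⇒ 5
tell(5) @ H4 ⇒ log+=5
H0 returns [0]
H1 returns [0]
H2 returns [0]
H3 returns [0]
H4 returns ([0], (5))
= ([0], (5))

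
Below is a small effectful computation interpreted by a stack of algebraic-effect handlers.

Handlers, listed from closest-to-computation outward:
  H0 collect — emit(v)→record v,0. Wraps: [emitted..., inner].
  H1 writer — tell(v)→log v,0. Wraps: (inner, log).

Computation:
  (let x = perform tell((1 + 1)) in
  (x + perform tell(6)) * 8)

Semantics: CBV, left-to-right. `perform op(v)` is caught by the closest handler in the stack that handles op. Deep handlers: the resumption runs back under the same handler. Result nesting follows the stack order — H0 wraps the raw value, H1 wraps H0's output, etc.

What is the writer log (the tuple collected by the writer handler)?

Step-by-step:
tell(2) @ H1 ⇒ log+=2
tell(6) @ H1 ⇒ log+=6
H0 returns [0]
H1 returns ([0], (2, 6))
= ([0], (2, 6))

Answer: (2, 6)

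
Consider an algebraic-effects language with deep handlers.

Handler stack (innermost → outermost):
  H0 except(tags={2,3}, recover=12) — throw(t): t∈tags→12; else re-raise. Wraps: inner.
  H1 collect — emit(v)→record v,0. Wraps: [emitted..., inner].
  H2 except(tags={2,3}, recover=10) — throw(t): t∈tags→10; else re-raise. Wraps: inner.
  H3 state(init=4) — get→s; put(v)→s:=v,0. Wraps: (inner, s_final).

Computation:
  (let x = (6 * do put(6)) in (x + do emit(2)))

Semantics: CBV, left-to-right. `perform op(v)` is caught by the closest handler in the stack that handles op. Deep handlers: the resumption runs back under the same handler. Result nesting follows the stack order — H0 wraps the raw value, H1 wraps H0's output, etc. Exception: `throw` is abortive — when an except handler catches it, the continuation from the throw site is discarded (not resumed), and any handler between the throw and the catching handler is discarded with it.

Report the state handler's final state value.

Answer: 6

Evaluation trace:
put(6) @ H3 ⇒ s:=6
emit(2) @ H1 ⇒ out+=2
H0 returns 0
H1 returns [2, 0]
H2 returns [2, 0]
H3 returns ([2, 0], 6)
= ([2, 0], 6)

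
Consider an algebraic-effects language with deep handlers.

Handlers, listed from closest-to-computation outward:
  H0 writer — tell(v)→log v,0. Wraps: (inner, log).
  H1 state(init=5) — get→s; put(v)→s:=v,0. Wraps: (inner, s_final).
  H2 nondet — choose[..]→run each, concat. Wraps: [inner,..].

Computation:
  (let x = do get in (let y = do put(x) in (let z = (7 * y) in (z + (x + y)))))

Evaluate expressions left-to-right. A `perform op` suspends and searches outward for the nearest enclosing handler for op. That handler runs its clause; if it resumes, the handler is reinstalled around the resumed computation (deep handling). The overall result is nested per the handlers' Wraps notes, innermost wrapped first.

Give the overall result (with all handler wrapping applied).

Answer: [((5, ()), 5)]

Evaluation trace:
get @ H1 ⇒ 5
put(5) @ H1 ⇒ s:=5
H0 returns (5, ())
H1 returns ((5, ()), 5)
H2 returns [((5, ()), 5)]
= [((5, ()), 5)]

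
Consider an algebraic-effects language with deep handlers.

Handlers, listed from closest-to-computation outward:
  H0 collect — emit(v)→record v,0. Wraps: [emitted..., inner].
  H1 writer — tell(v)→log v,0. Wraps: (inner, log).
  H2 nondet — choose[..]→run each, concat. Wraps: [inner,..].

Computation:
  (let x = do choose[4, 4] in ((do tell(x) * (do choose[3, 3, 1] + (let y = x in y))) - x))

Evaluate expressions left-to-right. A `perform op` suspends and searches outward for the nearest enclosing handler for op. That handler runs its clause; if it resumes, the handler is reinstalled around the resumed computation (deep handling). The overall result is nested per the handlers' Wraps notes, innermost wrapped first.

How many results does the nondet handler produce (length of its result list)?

Working:
choose[4, 4] @ H2
  branch[0] choose=4:
    tell(4) @ H1 ⇒ log+=4
    choose[3, 3, 1] @ H2
      branch[0] choose=3:
        H0 returns [-4]
        H1 returns ([-4], (4))
        H2 returns [([-4], (4))]
      branch[1] choose=3:
        H0 returns [-4]
        H1 returns ([-4], (4))
        H2 returns [([-4], (4))]
      branch[2] choose=1:
        H0 returns [-4]
        H1 returns ([-4], (4))
        H2 returns [([-4], (4))]
  branch[1] choose=4:
    tell(4) @ H1 ⇒ log+=4
    choose[3, 3, 1] @ H2
      branch[0] choose=3:
        H0 returns [-4]
        H1 returns ([-4], (4))
        H2 returns [([-4], (4))]
      branch[1] choose=3:
        H0 returns [-4]
        H1 returns ([-4], (4))
        H2 returns [([-4], (4))]
      branch[2] choose=1:
        H0 returns [-4]
        H1 returns ([-4], (4))
        H2 returns [([-4], (4))]
= [([-4], (4)), ([-4], (4)), ([-4], (4)), ([-4], (4)), ([-4], (4)), ([-4], (4))]

Answer: 6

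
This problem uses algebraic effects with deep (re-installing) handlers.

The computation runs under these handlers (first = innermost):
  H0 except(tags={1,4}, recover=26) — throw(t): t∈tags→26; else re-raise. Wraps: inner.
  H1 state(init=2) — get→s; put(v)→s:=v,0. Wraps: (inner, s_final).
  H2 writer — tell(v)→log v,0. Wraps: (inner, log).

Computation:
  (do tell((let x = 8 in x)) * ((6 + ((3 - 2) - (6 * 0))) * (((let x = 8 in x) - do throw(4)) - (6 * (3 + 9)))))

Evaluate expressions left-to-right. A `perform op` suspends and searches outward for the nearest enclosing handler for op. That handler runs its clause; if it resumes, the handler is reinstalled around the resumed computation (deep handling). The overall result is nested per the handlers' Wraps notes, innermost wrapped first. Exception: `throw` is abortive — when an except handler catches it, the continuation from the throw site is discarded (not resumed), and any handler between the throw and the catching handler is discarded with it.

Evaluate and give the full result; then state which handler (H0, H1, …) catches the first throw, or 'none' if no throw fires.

Evaluation trace:
tell(8) @ H2 ⇒ log+=8
throw(4) @ H0 caught ⇒ 26
H1 returns (26, 2)
H2 returns ((26, 2), (8))
= ((26, 2), (8))

Answer: ((26, 2), (8)) ; first throw caught by: H0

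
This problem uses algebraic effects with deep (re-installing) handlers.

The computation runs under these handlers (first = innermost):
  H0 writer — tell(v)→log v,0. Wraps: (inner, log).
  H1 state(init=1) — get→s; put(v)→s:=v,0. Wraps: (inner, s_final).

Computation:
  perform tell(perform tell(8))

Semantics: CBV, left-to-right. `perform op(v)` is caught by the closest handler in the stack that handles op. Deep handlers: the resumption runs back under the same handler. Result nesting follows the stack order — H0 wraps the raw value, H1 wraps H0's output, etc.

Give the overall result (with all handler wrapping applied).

Step-by-step:
tell(8) @ H0 ⇒ log+=8
tell(0) @ H0 ⇒ log+=0
H0 returns (0, (8, 0))
H1 returns ((0, (8, 0)), 1)
= ((0, (8, 0)), 1)

Answer: ((0, (8, 0)), 1)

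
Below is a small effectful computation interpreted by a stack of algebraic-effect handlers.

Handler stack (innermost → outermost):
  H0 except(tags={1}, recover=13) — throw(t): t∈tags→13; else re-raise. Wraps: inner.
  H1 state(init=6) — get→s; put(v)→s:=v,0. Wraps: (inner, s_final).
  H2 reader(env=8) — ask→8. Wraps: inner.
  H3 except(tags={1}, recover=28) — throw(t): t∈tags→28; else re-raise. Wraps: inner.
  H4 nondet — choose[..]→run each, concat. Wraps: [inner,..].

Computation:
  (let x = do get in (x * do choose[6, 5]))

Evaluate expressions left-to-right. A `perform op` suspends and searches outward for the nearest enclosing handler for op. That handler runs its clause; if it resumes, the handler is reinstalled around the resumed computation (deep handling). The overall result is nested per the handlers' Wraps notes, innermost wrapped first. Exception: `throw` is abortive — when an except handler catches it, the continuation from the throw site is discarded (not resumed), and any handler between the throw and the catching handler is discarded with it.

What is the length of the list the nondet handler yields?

Answer: 2

Step-by-step:
get @ H1 ⇒ 6
choose[6, 5] @ H4
  branch[0] choose=6:
    H0 returns 36
    H1 returns (36, 6)
    H2 returns (36, 6)
    H3 returns (36, 6)
    H4 returns [(36, 6)]
  branch[1] choose=5:
    H0 returns 30
    H1 returns (30, 6)
    H2 returns (30, 6)
    H3 returns (30, 6)
    H4 returns [(30, 6)]
= [(36, 6), (30, 6)]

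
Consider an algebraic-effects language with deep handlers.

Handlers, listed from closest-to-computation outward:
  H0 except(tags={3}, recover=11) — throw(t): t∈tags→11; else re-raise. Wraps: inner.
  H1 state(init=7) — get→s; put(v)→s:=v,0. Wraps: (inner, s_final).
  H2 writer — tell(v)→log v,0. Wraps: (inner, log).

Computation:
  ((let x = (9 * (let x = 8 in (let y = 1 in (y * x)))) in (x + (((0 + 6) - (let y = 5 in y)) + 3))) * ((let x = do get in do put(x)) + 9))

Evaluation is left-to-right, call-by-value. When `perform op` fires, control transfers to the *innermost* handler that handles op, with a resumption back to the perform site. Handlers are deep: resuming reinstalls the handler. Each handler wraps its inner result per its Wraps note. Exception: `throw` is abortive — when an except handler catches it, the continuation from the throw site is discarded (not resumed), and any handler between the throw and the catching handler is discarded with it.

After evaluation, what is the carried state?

Answer: 7

Working:
get @ H1 ⇒ 7
put(7) @ H1 ⇒ s:=7
H0 returns 684
H1 returns (684, 7)
H2 returns ((684, 7), ())
= ((684, 7), ())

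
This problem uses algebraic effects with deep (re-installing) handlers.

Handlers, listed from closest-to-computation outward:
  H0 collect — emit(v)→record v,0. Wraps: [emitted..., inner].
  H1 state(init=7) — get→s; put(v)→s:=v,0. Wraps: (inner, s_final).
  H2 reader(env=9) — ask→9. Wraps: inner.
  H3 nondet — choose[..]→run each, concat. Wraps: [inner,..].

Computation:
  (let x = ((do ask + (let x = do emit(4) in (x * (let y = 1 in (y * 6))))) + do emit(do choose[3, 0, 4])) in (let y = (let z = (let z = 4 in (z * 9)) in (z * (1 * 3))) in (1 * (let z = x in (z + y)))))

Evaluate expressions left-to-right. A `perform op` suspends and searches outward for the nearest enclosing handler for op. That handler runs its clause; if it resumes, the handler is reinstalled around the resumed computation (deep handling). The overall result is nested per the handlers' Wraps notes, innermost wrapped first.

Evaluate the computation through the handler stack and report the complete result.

Working:
ask @ H2 ⇒ 9
emit(4) @ H0 ⇒ out+=4
choose[3, 0, 4] @ H3
  branch[0] choose=3:
    emit(3) @ H0 ⇒ out+=3
    H0 returns [4, 3, 117]
    H1 returns ([4, 3, 117], 7)
    H2 returns ([4, 3, 117], 7)
    H3 returns [([4, 3, 117], 7)]
  branch[1] choose=0:
    emit(0) @ H0 ⇒ out+=0
    H0 returns [4, 0, 117]
    H1 returns ([4, 0, 117], 7)
    H2 returns ([4, 0, 117], 7)
    H3 returns [([4, 0, 117], 7)]
  branch[2] choose=4:
    emit(4) @ H0 ⇒ out+=4
    H0 returns [4, 4, 117]
    H1 returns ([4, 4, 117], 7)
    H2 returns ([4, 4, 117], 7)
    H3 returns [([4, 4, 117], 7)]
= [([4, 3, 117], 7), ([4, 0, 117], 7), ([4, 4, 117], 7)]

Answer: [([4, 3, 117], 7), ([4, 0, 117], 7), ([4, 4, 117], 7)]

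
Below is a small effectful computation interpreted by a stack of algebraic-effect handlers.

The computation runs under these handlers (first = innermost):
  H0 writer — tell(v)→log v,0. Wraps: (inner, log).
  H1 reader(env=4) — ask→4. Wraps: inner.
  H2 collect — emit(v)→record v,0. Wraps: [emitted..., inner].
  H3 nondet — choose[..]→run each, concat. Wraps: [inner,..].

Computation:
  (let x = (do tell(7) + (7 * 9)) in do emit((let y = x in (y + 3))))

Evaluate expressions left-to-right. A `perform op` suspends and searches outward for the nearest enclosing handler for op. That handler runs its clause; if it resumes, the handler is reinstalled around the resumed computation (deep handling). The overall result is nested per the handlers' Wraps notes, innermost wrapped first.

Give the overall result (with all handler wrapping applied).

Evaluation trace:
tell(7) @ H0 ⇒ log+=7
emit(66) @ H2 ⇒ out+=66
H0 returns (0, (7))
H1 returns (0, (7))
H2 returns [66, (0, (7))]
H3 returns [[66, (0, (7))]]
= [[66, (0, (7))]]

Answer: [[66, (0, (7))]]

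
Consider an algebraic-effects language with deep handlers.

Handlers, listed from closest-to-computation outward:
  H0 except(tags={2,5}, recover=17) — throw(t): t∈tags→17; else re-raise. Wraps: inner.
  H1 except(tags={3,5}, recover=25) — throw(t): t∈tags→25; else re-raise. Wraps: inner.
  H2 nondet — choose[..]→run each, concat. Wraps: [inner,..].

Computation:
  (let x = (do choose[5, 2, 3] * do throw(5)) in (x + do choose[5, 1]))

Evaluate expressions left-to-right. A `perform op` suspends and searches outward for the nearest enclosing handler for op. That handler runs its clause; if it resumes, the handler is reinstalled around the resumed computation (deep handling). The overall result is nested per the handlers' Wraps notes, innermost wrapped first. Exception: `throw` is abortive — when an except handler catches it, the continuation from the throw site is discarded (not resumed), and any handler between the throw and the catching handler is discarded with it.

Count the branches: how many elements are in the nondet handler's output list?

Step-by-step:
choose[5, 2, 3] @ H2
  branch[0] choose=5:
    throw(5) @ H0 caught ⇒ 17
    H1 returns 17
    H2 returns [17]
  branch[1] choose=2:
    throw(5) @ H0 caught ⇒ 17
    H1 returns 17
    H2 returns [17]
  branch[2] choose=3:
    throw(5) @ H0 caught ⇒ 17
    H1 returns 17
    H2 returns [17]
= [17, 17, 17]

Answer: 3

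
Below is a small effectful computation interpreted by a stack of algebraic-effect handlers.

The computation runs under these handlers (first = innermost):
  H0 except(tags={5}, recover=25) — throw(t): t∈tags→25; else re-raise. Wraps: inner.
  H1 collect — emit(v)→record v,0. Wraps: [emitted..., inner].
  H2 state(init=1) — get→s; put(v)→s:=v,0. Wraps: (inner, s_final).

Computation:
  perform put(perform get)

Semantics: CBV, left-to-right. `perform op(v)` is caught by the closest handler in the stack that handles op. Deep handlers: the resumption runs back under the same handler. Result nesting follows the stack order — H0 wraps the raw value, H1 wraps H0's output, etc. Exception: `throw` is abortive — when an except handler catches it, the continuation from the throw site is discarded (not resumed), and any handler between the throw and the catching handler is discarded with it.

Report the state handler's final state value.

Answer: 1

Evaluation trace:
get @ H2 ⇒ 1
put(1) @ H2 ⇒ s:=1
H0 returns 0
H1 returns [0]
H2 returns ([0], 1)
= ([0], 1)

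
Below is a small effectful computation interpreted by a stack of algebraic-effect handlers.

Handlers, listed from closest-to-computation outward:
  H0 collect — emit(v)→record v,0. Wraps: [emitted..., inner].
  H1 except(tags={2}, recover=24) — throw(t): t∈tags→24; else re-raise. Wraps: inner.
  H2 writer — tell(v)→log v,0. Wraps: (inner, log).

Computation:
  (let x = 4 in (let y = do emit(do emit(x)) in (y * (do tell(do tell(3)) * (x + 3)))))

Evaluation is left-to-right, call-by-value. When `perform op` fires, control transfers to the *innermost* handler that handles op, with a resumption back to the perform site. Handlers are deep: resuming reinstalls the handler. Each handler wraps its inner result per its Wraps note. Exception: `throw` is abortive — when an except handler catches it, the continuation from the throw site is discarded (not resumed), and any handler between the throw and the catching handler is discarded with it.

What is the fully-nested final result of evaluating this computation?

Evaluation trace:
emit(4) @ H0 ⇒ out+=4
emit(0) @ H0 ⇒ out+=0
tell(3) @ H2 ⇒ log+=3
tell(0) @ H2 ⇒ log+=0
H0 returns [4, 0, 0]
H1 returns [4, 0, 0]
H2 returns ([4, 0, 0], (3, 0))
= ([4, 0, 0], (3, 0))

Answer: ([4, 0, 0], (3, 0))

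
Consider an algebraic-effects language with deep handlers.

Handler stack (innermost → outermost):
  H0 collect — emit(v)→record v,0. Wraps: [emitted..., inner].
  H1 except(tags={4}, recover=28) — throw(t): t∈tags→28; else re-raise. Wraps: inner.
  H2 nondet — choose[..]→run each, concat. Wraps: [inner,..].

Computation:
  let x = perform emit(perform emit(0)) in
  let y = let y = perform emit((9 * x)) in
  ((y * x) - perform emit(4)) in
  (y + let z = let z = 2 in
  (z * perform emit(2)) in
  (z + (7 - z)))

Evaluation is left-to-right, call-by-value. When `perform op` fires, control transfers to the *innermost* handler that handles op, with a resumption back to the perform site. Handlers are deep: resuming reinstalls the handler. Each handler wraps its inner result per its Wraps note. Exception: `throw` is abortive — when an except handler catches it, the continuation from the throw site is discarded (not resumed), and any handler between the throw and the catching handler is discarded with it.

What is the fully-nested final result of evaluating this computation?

Answer: [[0, 0, 0, 4, 2, 7]]

Evaluation trace:
emit(0) @ H0 ⇒ out+=0
emit(0) @ H0 ⇒ out+=0
emit(0) @ H0 ⇒ out+=0
emit(4) @ H0 ⇒ out+=4
emit(2) @ H0 ⇒ out+=2
H0 returns [0, 0, 0, 4, 2, 7]
H1 returns [0, 0, 0, 4, 2, 7]
H2 returns [[0, 0, 0, 4, 2, 7]]
= [[0, 0, 0, 4, 2, 7]]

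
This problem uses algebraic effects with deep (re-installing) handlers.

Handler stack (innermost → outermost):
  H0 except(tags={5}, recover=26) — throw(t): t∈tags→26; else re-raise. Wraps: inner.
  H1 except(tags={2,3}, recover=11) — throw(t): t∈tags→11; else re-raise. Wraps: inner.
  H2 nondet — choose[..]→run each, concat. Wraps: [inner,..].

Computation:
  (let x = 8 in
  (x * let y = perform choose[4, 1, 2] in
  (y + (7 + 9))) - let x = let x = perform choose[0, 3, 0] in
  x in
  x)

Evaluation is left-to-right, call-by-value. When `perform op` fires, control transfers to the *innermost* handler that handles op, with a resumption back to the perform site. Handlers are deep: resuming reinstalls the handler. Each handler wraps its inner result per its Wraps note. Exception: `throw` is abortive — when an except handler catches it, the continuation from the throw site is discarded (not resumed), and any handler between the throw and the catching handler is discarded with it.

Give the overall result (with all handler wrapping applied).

Answer: [160, 157, 160, 136, 133, 136, 144, 141, 144]

Evaluation trace:
choose[4, 1, 2] @ H2
  branch[0] choose=4:
    choose[0, 3, 0] @ H2
      branch[0] choose=0:
        H0 returns 160
        H1 returns 160
        H2 returns [160]
      branch[1] choose=3:
        H0 returns 157
        H1 returns 157
        H2 returns [157]
      branch[2] choose=0:
        H0 returns 160
        H1 returns 160
        H2 returns [160]
  branch[1] choose=1:
    choose[0, 3, 0] @ H2
      branch[0] choose=0:
        H0 returns 136
        H1 returns 136
        H2 returns [136]
      branch[1] choose=3:
        H0 returns 133
        H1 returns 133
        H2 returns [133]
      branch[2] choose=0:
        H0 returns 136
        H1 returns 136
        H2 returns [136]
  branch[2] choose=2:
    choose[0, 3, 0] @ H2
      branch[0] choose=0:
        H0 returns 144
        H1 returns 144
        H2 returns [144]
      branch[1] choose=3:
        H0 returns 141
        H1 returns 141
        H2 returns [141]
      branch[2] choose=0:
        H0 returns 144
        H1 returns 144
        H2 returns [144]
= [160, 157, 160, 136, 133, 136, 144, 141, 144]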